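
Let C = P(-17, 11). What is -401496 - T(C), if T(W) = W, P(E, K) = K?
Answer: -401507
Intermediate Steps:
C = 11
-401496 - T(C) = -401496 - 1*11 = -401496 - 11 = -401507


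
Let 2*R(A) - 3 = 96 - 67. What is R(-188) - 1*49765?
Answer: -49749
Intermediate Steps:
R(A) = 16 (R(A) = 3/2 + (96 - 67)/2 = 3/2 + (½)*29 = 3/2 + 29/2 = 16)
R(-188) - 1*49765 = 16 - 1*49765 = 16 - 49765 = -49749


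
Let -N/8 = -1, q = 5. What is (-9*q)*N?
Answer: -360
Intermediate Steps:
N = 8 (N = -8*(-1) = 8)
(-9*q)*N = -9*5*8 = -45*8 = -360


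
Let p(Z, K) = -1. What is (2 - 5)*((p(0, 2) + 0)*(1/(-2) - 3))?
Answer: -21/2 ≈ -10.500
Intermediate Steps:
(2 - 5)*((p(0, 2) + 0)*(1/(-2) - 3)) = (2 - 5)*((-1 + 0)*(1/(-2) - 3)) = -(-3)*(-½ - 3) = -(-3)*(-7)/2 = -3*7/2 = -21/2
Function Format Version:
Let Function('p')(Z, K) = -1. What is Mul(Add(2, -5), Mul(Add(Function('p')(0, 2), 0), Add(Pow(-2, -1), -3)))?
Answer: Rational(-21, 2) ≈ -10.500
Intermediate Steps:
Mul(Add(2, -5), Mul(Add(Function('p')(0, 2), 0), Add(Pow(-2, -1), -3))) = Mul(Add(2, -5), Mul(Add(-1, 0), Add(Pow(-2, -1), -3))) = Mul(-3, Mul(-1, Add(Rational(-1, 2), -3))) = Mul(-3, Mul(-1, Rational(-7, 2))) = Mul(-3, Rational(7, 2)) = Rational(-21, 2)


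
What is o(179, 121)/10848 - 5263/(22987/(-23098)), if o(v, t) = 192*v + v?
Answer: 1319528800241/249362976 ≈ 5291.6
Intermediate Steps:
o(v, t) = 193*v
o(179, 121)/10848 - 5263/(22987/(-23098)) = (193*179)/10848 - 5263/(22987/(-23098)) = 34547*(1/10848) - 5263/(22987*(-1/23098)) = 34547/10848 - 5263/(-22987/23098) = 34547/10848 - 5263*(-23098/22987) = 34547/10848 + 121564774/22987 = 1319528800241/249362976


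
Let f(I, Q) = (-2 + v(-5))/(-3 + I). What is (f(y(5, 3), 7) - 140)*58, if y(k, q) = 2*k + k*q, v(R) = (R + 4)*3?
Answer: -89465/11 ≈ -8133.2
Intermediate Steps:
v(R) = 12 + 3*R (v(R) = (4 + R)*3 = 12 + 3*R)
f(I, Q) = -5/(-3 + I) (f(I, Q) = (-2 + (12 + 3*(-5)))/(-3 + I) = (-2 + (12 - 15))/(-3 + I) = (-2 - 3)/(-3 + I) = -5/(-3 + I))
(f(y(5, 3), 7) - 140)*58 = (-5/(-3 + 5*(2 + 3)) - 140)*58 = (-5/(-3 + 5*5) - 140)*58 = (-5/(-3 + 25) - 140)*58 = (-5/22 - 140)*58 = -3085/22*58 = -89465/11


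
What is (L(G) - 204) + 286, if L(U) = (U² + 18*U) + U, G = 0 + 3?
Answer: 148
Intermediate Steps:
G = 3
L(U) = U² + 19*U
(L(G) - 204) + 286 = (3*(19 + 3) - 204) + 286 = (3*22 - 204) + 286 = (66 - 204) + 286 = -138 + 286 = 148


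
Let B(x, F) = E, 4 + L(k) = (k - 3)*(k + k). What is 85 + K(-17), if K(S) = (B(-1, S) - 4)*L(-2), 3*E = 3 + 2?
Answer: 143/3 ≈ 47.667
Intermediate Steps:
L(k) = -4 + 2*k*(-3 + k) (L(k) = -4 + (k - 3)*(k + k) = -4 + (-3 + k)*(2*k) = -4 + 2*k*(-3 + k))
E = 5/3 (E = (3 + 2)/3 = (⅓)*5 = 5/3 ≈ 1.6667)
B(x, F) = 5/3
K(S) = -112/3 (K(S) = (5/3 - 4)*(-4 - 6*(-2) + 2*(-2)²) = -7*(-4 + 12 + 2*4)/3 = -7*(-4 + 12 + 8)/3 = -7/3*16 = -112/3)
85 + K(-17) = 85 - 112/3 = 143/3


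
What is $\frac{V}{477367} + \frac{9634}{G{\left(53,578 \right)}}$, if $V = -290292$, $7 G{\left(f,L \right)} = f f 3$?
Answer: $\frac{29746385062}{4022771709} \approx 7.3945$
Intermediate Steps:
$G{\left(f,L \right)} = \frac{3 f^{2}}{7}$ ($G{\left(f,L \right)} = \frac{f f 3}{7} = \frac{f^{2} \cdot 3}{7} = \frac{3 f^{2}}{7}$)
$\frac{V}{477367} + \frac{9634}{G{\left(53,578 \right)}} = - \frac{290292}{477367} + \frac{9634}{\frac{3}{7} \cdot 53^{2}} = \left(-290292\right) \frac{1}{477367} + \frac{9634}{\frac{3}{7} \cdot 2809} = - \frac{290292}{477367} + \frac{9634}{\frac{8427}{7}} = - \frac{290292}{477367} + 9634 \cdot \frac{7}{8427} = - \frac{290292}{477367} + \frac{67438}{8427} = \frac{29746385062}{4022771709}$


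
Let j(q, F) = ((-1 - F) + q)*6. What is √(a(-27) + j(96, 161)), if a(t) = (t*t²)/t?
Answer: 3*√37 ≈ 18.248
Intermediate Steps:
a(t) = t² (a(t) = t³/t = t²)
j(q, F) = -6 - 6*F + 6*q (j(q, F) = (-1 + q - F)*6 = -6 - 6*F + 6*q)
√(a(-27) + j(96, 161)) = √((-27)² + (-6 - 6*161 + 6*96)) = √(729 + (-6 - 966 + 576)) = √(729 - 396) = √333 = 3*√37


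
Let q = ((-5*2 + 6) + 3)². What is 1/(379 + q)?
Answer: 1/380 ≈ 0.0026316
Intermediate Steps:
q = 1 (q = ((-10 + 6) + 3)² = (-4 + 3)² = (-1)² = 1)
1/(379 + q) = 1/(379 + 1) = 1/380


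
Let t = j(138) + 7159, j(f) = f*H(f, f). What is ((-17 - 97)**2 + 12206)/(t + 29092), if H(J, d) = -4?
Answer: 25202/35699 ≈ 0.70596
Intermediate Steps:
j(f) = -4*f (j(f) = f*(-4) = -4*f)
t = 6607 (t = -4*138 + 7159 = -552 + 7159 = 6607)
((-17 - 97)**2 + 12206)/(t + 29092) = ((-17 - 97)**2 + 12206)/(6607 + 29092) = ((-114)**2 + 12206)/35699 = (12996 + 12206)*(1/35699) = 25202*(1/35699) = 25202/35699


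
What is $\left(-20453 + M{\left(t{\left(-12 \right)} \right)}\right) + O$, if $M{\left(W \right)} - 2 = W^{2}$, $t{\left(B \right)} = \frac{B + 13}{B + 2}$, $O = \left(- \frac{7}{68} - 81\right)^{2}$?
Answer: $- \frac{1603753819}{115600} \approx -13873.0$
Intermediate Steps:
$O = \frac{30415225}{4624}$ ($O = \left(\left(-7\right) \frac{1}{68} - 81\right)^{2} = \left(- \frac{7}{68} - 81\right)^{2} = \left(- \frac{5515}{68}\right)^{2} = \frac{30415225}{4624} \approx 6577.7$)
$t{\left(B \right)} = \frac{13 + B}{2 + B}$
$M{\left(W \right)} = 2 + W^{2}$
$\left(-20453 + M{\left(t{\left(-12 \right)} \right)}\right) + O = \left(-20453 + \left(2 + \left(\frac{13 - 12}{2 - 12}\right)^{2}\right)\right) + \frac{30415225}{4624} = \left(-20453 + \left(2 + \left(\frac{1}{-10} \cdot 1\right)^{2}\right)\right) + \frac{30415225}{4624} = \left(-20453 + \left(2 + \left(\left(- \frac{1}{10}\right) 1\right)^{2}\right)\right) + \frac{30415225}{4624} = \left(-20453 + \left(2 + \left(- \frac{1}{10}\right)^{2}\right)\right) + \frac{30415225}{4624} = \left(-20453 + \left(2 + \frac{1}{100}\right)\right) + \frac{30415225}{4624} = \left(-20453 + \frac{201}{100}\right) + \frac{30415225}{4624} = - \frac{2045099}{100} + \frac{30415225}{4624} = - \frac{1603753819}{115600}$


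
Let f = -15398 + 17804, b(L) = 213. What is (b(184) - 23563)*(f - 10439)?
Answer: 187570550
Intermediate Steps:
f = 2406
(b(184) - 23563)*(f - 10439) = (213 - 23563)*(2406 - 10439) = -23350*(-8033) = 187570550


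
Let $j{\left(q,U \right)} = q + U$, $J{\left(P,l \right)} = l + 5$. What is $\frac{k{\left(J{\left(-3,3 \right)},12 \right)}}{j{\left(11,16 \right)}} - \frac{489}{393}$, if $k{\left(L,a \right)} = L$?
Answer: $- \frac{3353}{3537} \approx -0.94798$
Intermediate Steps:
$J{\left(P,l \right)} = 5 + l$
$j{\left(q,U \right)} = U + q$
$\frac{k{\left(J{\left(-3,3 \right)},12 \right)}}{j{\left(11,16 \right)}} - \frac{489}{393} = \frac{5 + 3}{16 + 11} - \frac{489}{393} = \frac{8}{27} - \frac{163}{131} = - \frac{3353}{3537}$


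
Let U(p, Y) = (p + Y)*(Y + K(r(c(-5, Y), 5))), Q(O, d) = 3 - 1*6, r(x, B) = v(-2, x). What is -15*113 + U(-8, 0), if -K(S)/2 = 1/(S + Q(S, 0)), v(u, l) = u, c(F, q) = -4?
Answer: -8491/5 ≈ -1698.2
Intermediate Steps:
r(x, B) = -2
Q(O, d) = -3 (Q(O, d) = 3 - 6 = -3)
K(S) = -2/(-3 + S) (K(S) = -2/(S - 3) = -2/(-3 + S))
U(p, Y) = (2/5 + Y)*(Y + p) (U(p, Y) = (p + Y)*(Y - 2/(-3 - 2)) = (Y + p)*(Y - 2/(-5)) = (Y + p)*(Y - 2*(-1/5)) = (Y + p)*(Y + 2/5) = (Y + p)*(2/5 + Y) = (2/5 + Y)*(Y + p))
-15*113 + U(-8, 0) = -15*113 + (0**2 + (2/5)*0 + (2/5)*(-8) + 0*(-8)) = -1695 + (0 + 0 - 16/5 + 0) = -1695 - 16/5 = -8491/5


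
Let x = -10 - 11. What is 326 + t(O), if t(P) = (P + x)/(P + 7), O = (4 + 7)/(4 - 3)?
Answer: 2929/9 ≈ 325.44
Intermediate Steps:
x = -21
O = 11 (O = 11/1 = 11*1 = 11)
t(P) = (-21 + P)/(7 + P) (t(P) = (P - 21)/(P + 7) = (-21 + P)/(7 + P))
326 + t(O) = 326 + (-21 + 11)/(7 + 11) = 326 - 10/18 = 326 + (1/18)*(-10) = 326 - 5/9 = 2929/9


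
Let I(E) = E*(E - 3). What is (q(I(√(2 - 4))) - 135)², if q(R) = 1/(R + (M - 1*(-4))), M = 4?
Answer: (326431*I + 655290*√2)/(18*(I + 2*√2)) ≈ 18195.0 - 21.196*I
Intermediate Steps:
I(E) = E*(-3 + E)
q(R) = 1/(8 + R) (q(R) = 1/(R + (4 - 1*(-4))) = 1/(R + (4 + 4)) = 1/(R + 8) = 1/(8 + R))
(q(I(√(2 - 4))) - 135)² = (1/(8 + √(2 - 4)*(-3 + √(2 - 4))) - 135)² = (1/(8 + √(-2)*(-3 + √(-2))) - 135)² = (1/(8 + (I*√2)*(-3 + I*√2)) - 135)² = (1/(8 + I*√2*(-3 + I*√2)) - 135)² = (-135 + 1/(8 + I*√2*(-3 + I*√2)))²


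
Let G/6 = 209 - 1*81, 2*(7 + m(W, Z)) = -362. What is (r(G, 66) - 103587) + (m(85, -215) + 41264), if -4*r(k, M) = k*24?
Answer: -67119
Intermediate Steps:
m(W, Z) = -188 (m(W, Z) = -7 + (½)*(-362) = -7 - 181 = -188)
G = 768 (G = 6*(209 - 1*81) = 6*(209 - 81) = 6*128 = 768)
r(k, M) = -6*k (r(k, M) = -k*24/4 = -6*k)
(r(G, 66) - 103587) + (m(85, -215) + 41264) = (-6*768 - 103587) + (-188 + 41264) = (-4608 - 103587) + 41076 = -108195 + 41076 = -67119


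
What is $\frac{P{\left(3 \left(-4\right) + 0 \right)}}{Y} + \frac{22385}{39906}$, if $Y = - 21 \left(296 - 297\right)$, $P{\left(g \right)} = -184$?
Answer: $- \frac{2290873}{279342} \approx -8.201$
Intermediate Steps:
$Y = 21$ ($Y = \left(-21\right) \left(-1\right) = 21$)
$\frac{P{\left(3 \left(-4\right) + 0 \right)}}{Y} + \frac{22385}{39906} = - \frac{184}{21} + \frac{22385}{39906} = - \frac{2290873}{279342}$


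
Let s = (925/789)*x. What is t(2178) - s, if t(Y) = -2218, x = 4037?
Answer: -5484227/789 ≈ -6950.9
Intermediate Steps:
s = 3734225/789 (s = (925/789)*4037 = 3734225/789 ≈ 4732.9)
t(2178) - s = -2218 - 1*3734225/789 = -2218 - 3734225/789 = -5484227/789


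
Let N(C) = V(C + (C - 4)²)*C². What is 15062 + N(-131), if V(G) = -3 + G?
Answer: 310474713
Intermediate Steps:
N(C) = C²*(-3 + C + (-4 + C)²) (N(C) = (-3 + (C + (C - 4)²))*C² = (-3 + (C + (-4 + C)²))*C² = (-3 + C + (-4 + C)²)*C² = C²*(-3 + C + (-4 + C)²))
15062 + N(-131) = 15062 + (-131)²*(-3 - 131 + (-4 - 131)²) = 15062 + 17161*(-3 - 131 + (-135)²) = 15062 + 17161*(-3 - 131 + 18225) = 15062 + 17161*18091 = 15062 + 310459651 = 310474713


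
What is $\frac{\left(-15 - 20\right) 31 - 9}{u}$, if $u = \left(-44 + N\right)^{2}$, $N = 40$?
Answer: $- \frac{547}{8} \approx -68.375$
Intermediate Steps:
$u = 16$ ($u = \left(-44 + 40\right)^{2} = \left(-4\right)^{2} = 16$)
$\frac{\left(-15 - 20\right) 31 - 9}{u} = \frac{\left(-15 - 20\right) 31 - 9}{16} = \left(\left(-15 - 20\right) 31 - 9\right) \frac{1}{16} = \left(\left(-35\right) 31 - 9\right) \frac{1}{16} = \left(-1085 - 9\right) \frac{1}{16} = \left(-1094\right) \frac{1}{16} = - \frac{547}{8}$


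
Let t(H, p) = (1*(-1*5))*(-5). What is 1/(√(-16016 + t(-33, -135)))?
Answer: -I*√15991/15991 ≈ -0.0079079*I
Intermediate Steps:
t(H, p) = 25 (t(H, p) = (1*(-5))*(-5) = -5*(-5) = 25)
1/(√(-16016 + t(-33, -135))) = 1/(√(-16016 + 25)) = 1/(√(-15991)) = 1/(I*√15991) = -I*√15991/15991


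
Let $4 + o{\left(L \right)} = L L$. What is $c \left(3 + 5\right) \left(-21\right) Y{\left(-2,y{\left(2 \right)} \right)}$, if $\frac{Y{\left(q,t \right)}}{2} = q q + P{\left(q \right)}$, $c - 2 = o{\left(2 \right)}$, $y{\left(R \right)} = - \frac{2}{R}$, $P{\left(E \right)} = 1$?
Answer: $-3360$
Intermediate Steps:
$o{\left(L \right)} = -4 + L^{2}$ ($o{\left(L \right)} = -4 + L L = -4 + L^{2}$)
$c = 2$ ($c = 2 - \left(4 - 2^{2}\right) = 2 + \left(-4 + 4\right) = 2 + 0 = 2$)
$Y{\left(q,t \right)} = 2 + 2 q^{2}$ ($Y{\left(q,t \right)} = 2 \left(q q + 1\right) = 2 \left(q^{2} + 1\right) = 2 \left(1 + q^{2}\right) = 2 + 2 q^{2}$)
$c \left(3 + 5\right) \left(-21\right) Y{\left(-2,y{\left(2 \right)} \right)} = 2 \left(3 + 5\right) \left(-21\right) \left(2 + 2 \left(-2\right)^{2}\right) = 2 \cdot 8 \left(-21\right) \left(2 + 2 \cdot 4\right) = 16 \left(-21\right) \left(2 + 8\right) = \left(-336\right) 10 = -3360$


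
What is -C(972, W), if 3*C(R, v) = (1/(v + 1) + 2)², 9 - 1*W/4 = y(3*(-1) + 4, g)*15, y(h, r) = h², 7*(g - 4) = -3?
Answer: -675/529 ≈ -1.2760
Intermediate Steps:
g = 25/7 (g = 4 + (⅐)*(-3) = 4 - 3/7 = 25/7 ≈ 3.5714)
W = -24 (W = 36 - 4*(3*(-1) + 4)²*15 = 36 - 4*(-3 + 4)²*15 = 36 - 4*1²*15 = 36 - 4*15 = 36 - 60 = -24)
C(R, v) = (2 + 1/(1 + v))²/3 (C(R, v) = (1/(v + 1) + 2)²/3 = (1/(1 + v) + 2)²/3 = (2 + 1/(1 + v))²/3)
-C(972, W) = -(3 + 2*(-24))²/(3*(1 - 24)²) = -(3 - 48)²/(3*(-23)²) = -(-45)²/(3*529) = -2025/(3*529) = -1*675/529 = -675/529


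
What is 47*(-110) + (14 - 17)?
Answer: -5173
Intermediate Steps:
47*(-110) + (14 - 17) = -5170 - 3 = -5173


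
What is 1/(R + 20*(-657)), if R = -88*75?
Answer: -1/19740 ≈ -5.0659e-5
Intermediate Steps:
R = -6600
1/(R + 20*(-657)) = 1/(-6600 + 20*(-657)) = 1/(-6600 - 13140) = 1/(-19740) = -1/19740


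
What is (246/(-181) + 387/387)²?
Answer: 4225/32761 ≈ 0.12896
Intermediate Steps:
(246/(-181) + 387/387)² = (246*(-1/181) + 387*(1/387))² = (-246/181 + 1)² = (-65/181)² = 4225/32761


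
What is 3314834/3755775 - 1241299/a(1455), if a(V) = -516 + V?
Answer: -1552975707533/1175557575 ≈ -1321.1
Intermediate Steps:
3314834/3755775 - 1241299/a(1455) = 3314834/3755775 - 1241299/(-516 + 1455) = 3314834*(1/3755775) - 1241299/939 = 3314834/3755775 - 1241299*1/939 = 3314834/3755775 - 1241299/939 = -1552975707533/1175557575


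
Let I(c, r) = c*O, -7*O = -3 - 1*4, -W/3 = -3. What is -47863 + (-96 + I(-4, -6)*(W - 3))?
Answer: -47983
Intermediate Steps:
W = 9 (W = -3*(-3) = 9)
O = 1 (O = -(-3 - 1*4)/7 = -(-3 - 4)/7 = -⅐*(-7) = 1)
I(c, r) = c (I(c, r) = c*1 = c)
-47863 + (-96 + I(-4, -6)*(W - 3)) = -47863 + (-96 - 4*(9 - 3)) = -47863 + (-96 - 4*6) = -47863 + (-96 - 24) = -47863 - 120 = -47983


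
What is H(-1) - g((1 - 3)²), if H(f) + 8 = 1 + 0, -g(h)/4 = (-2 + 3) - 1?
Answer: -7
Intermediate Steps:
g(h) = 0 (g(h) = -4*((-2 + 3) - 1) = -4*(1 - 1) = -4*0 = 0)
H(f) = -7 (H(f) = -8 + (1 + 0) = -8 + 1 = -7)
H(-1) - g((1 - 3)²) = -7 - 1*0 = -7 + 0 = -7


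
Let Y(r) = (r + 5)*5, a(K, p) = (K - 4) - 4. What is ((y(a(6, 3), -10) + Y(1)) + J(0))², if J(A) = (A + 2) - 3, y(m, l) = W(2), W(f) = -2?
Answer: 729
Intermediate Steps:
a(K, p) = -8 + K (a(K, p) = (-4 + K) - 4 = -8 + K)
Y(r) = 25 + 5*r (Y(r) = (5 + r)*5 = 25 + 5*r)
y(m, l) = -2
J(A) = -1 + A (J(A) = (2 + A) - 3 = -1 + A)
((y(a(6, 3), -10) + Y(1)) + J(0))² = ((-2 + (25 + 5*1)) + (-1 + 0))² = ((-2 + (25 + 5)) - 1)² = ((-2 + 30) - 1)² = (28 - 1)² = 27² = 729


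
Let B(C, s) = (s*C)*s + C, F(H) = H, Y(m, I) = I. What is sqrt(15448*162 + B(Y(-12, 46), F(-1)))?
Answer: 2*sqrt(625667) ≈ 1582.0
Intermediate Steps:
B(C, s) = C + C*s**2 (B(C, s) = (C*s)*s + C = C*s**2 + C = C + C*s**2)
sqrt(15448*162 + B(Y(-12, 46), F(-1))) = sqrt(15448*162 + 46*(1 + (-1)**2)) = sqrt(2502576 + 46*(1 + 1)) = sqrt(2502576 + 46*2) = sqrt(2502576 + 92) = sqrt(2502668) = 2*sqrt(625667)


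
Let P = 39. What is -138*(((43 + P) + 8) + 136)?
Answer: -31188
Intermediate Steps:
-138*(((43 + P) + 8) + 136) = -138*(((43 + 39) + 8) + 136) = -138*((82 + 8) + 136) = -138*(90 + 136) = -138*226 = -31188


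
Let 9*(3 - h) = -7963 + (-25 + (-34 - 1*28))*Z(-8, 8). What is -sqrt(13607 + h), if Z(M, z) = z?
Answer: -sqrt(131149)/3 ≈ -120.71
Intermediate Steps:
h = 8686/9 (h = 3 - (-7963 + (-25 + (-34 - 1*28))*8)/9 = 3 - (-7963 + (-25 + (-34 - 28))*8)/9 = 3 - (-7963 + (-25 - 62)*8)/9 = 3 - (-7963 - 87*8)/9 = 3 - (-7963 - 696)/9 = 3 - 1/9*(-8659) = 3 + 8659/9 = 8686/9 ≈ 965.11)
-sqrt(13607 + h) = -sqrt(13607 + 8686/9) = -sqrt(131149/9) = -sqrt(131149)/3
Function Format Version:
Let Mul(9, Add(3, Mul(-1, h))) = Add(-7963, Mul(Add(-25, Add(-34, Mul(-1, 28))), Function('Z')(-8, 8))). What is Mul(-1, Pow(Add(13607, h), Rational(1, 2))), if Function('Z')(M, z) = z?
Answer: Mul(Rational(-1, 3), Pow(131149, Rational(1, 2))) ≈ -120.71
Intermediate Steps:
h = Rational(8686, 9) (h = Add(3, Mul(Rational(-1, 9), Add(-7963, Mul(Add(-25, Add(-34, Mul(-1, 28))), 8)))) = Add(3, Mul(Rational(-1, 9), Add(-7963, Mul(Add(-25, Add(-34, -28)), 8)))) = Add(3, Mul(Rational(-1, 9), Add(-7963, Mul(Add(-25, -62), 8)))) = Add(3, Mul(Rational(-1, 9), Add(-7963, Mul(-87, 8)))) = Add(3, Mul(Rational(-1, 9), Add(-7963, -696))) = Add(3, Mul(Rational(-1, 9), -8659)) = Add(3, Rational(8659, 9)) = Rational(8686, 9) ≈ 965.11)
Mul(-1, Pow(Add(13607, h), Rational(1, 2))) = Mul(-1, Pow(Add(13607, Rational(8686, 9)), Rational(1, 2))) = Mul(-1, Pow(Rational(131149, 9), Rational(1, 2))) = Mul(-1, Mul(Rational(1, 3), Pow(131149, Rational(1, 2)))) = Mul(Rational(-1, 3), Pow(131149, Rational(1, 2)))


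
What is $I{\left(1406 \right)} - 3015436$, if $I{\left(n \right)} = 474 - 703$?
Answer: $-3015665$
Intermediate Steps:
$I{\left(n \right)} = -229$ ($I{\left(n \right)} = 474 - 703 = -229$)
$I{\left(1406 \right)} - 3015436 = -229 - 3015436 = -3015665$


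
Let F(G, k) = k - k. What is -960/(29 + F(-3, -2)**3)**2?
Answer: -960/841 ≈ -1.1415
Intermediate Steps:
F(G, k) = 0
-960/(29 + F(-3, -2)**3)**2 = -960/(29 + 0**3)**2 = -960/(29 + 0)**2 = -960/(29**2) = -960/841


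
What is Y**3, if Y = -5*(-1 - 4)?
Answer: 15625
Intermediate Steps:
Y = 25 (Y = -5*(-5) = 25)
Y**3 = 25**3 = 15625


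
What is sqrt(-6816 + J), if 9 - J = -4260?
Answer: 3*I*sqrt(283) ≈ 50.468*I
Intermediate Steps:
J = 4269 (J = 9 - 1*(-4260) = 9 + 4260 = 4269)
sqrt(-6816 + J) = sqrt(-6816 + 4269) = sqrt(-2547) = 3*I*sqrt(283)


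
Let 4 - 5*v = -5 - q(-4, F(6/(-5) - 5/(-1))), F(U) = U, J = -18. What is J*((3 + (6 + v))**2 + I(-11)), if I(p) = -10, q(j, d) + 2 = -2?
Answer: -1620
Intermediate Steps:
q(j, d) = -4 (q(j, d) = -2 - 2 = -4)
v = 1 (v = 4/5 - (-5 - 1*(-4))/5 = 4/5 - (-5 + 4)/5 = 4/5 - 1/5*(-1) = 4/5 + 1/5 = 1)
J*((3 + (6 + v))**2 + I(-11)) = -18*((3 + (6 + 1))**2 - 10) = -18*((3 + 7)**2 - 10) = -18*(10**2 - 10) = -18*(100 - 10) = -18*90 = -1620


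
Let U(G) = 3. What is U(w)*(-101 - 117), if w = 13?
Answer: -654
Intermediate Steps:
U(w)*(-101 - 117) = 3*(-101 - 117) = 3*(-218) = -654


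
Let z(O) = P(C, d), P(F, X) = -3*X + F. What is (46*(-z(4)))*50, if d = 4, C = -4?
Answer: 36800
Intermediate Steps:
P(F, X) = F - 3*X
z(O) = -16 (z(O) = -4 - 3*4 = -4 - 12 = -16)
(46*(-z(4)))*50 = (46*(-1*(-16)))*50 = (46*16)*50 = 736*50 = 36800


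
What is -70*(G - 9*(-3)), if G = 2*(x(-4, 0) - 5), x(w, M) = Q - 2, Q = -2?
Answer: -630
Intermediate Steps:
x(w, M) = -4 (x(w, M) = -2 - 2 = -4)
G = -18 (G = 2*(-4 - 5) = 2*(-9) = -18)
-70*(G - 9*(-3)) = -70*(-18 - 9*(-3)) = -70*(-18 + 27) = -70*9 = -630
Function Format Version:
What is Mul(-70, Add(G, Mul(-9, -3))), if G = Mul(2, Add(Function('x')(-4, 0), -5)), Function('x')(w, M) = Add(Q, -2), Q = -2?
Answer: -630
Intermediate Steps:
Function('x')(w, M) = -4 (Function('x')(w, M) = Add(-2, -2) = -4)
G = -18 (G = Mul(2, Add(-4, -5)) = Mul(2, -9) = -18)
Mul(-70, Add(G, Mul(-9, -3))) = Mul(-70, Add(-18, Mul(-9, -3))) = Mul(-70, Add(-18, 27)) = Mul(-70, 9) = -630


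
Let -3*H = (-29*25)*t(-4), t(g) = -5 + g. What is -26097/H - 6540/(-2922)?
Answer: 5026663/353075 ≈ 14.237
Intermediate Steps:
H = -2175 (H = -(-29*25)*(-5 - 4)/3 = -(-725)*(-9)/3 = -⅓*6525 = -2175)
-26097/H - 6540/(-2922) = -26097/(-2175) - 6540/(-2922) = -26097*(-1/2175) - 6540*(-1/2922) = 8699/725 + 1090/487 = 5026663/353075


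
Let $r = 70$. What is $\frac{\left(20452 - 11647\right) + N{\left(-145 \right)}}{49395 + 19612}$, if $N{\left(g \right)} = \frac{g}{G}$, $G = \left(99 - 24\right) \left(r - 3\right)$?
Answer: $\frac{8848996}{69352035} \approx 0.1276$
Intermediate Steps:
$G = 5025$ ($G = \left(99 - 24\right) \left(70 - 3\right) = 75 \cdot 67 = 5025$)
$N{\left(g \right)} = \frac{g}{5025}$
$\frac{\left(20452 - 11647\right) + N{\left(-145 \right)}}{49395 + 19612} = \frac{\left(20452 - 11647\right) + \frac{1}{5025} \left(-145\right)}{49395 + 19612} = \frac{\left(20452 - 11647\right) - \frac{29}{1005}}{69007} = \left(8805 - \frac{29}{1005}\right) \frac{1}{69007} = \frac{8848996}{1005} \cdot \frac{1}{69007} = \frac{8848996}{69352035}$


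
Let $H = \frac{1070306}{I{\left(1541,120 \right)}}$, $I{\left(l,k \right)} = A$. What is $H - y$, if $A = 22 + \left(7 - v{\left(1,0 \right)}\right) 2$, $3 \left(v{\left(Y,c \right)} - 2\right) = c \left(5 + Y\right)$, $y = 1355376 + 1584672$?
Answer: $- \frac{46505615}{16} \approx -2.9066 \cdot 10^{6}$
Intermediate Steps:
$y = 2940048$
$v{\left(Y,c \right)} = 2 + \frac{c \left(5 + Y\right)}{3}$
$A = 32$ ($A = 22 + \left(7 - \left(2 + \frac{5}{3} \cdot 0 + \frac{1}{3} \cdot 1 \cdot 0\right)\right) 2 = 22 + \left(7 - \left(2 + 0 + 0\right)\right) 2 = 22 + \left(7 - 2\right) 2 = 22 + 5 \cdot 2 = 22 + 10 = 32$)
$I{\left(l,k \right)} = 32$
$H = \frac{535153}{16}$ ($H = \frac{1070306}{32} = 1070306 \cdot \frac{1}{32} = \frac{535153}{16} \approx 33447.0$)
$H - y = \frac{535153}{16} - 2940048 = - \frac{46505615}{16}$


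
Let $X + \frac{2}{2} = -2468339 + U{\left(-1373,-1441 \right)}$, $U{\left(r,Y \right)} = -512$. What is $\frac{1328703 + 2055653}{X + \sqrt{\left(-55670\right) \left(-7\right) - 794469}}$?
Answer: $- \frac{8355474079312}{6095230602683} - \frac{3384356 i \sqrt{404779}}{6095230602683} \approx -1.3708 - 0.00035326 i$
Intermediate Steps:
$X = -2468852$ ($X = -1 - 2468851 = -2468852$)
$\frac{1328703 + 2055653}{X + \sqrt{\left(-55670\right) \left(-7\right) - 794469}} = \frac{1328703 + 2055653}{-2468852 + \sqrt{\left(-55670\right) \left(-7\right) - 794469}} = \frac{3384356}{-2468852 + \sqrt{389690 - 794469}} = \frac{3384356}{-2468852 + \sqrt{-404779}} = \frac{3384356}{-2468852 + i \sqrt{404779}}$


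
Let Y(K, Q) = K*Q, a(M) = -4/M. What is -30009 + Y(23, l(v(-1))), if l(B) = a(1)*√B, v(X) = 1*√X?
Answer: -30009 - 92*√I ≈ -30074.0 - 65.054*I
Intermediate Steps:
v(X) = √X
l(B) = -4*√B (l(B) = (-4/1)*√B = (-4*1)*√B = -4*√B)
-30009 + Y(23, l(v(-1))) = -30009 + 23*(-4*(-1)^(¼)) = -30009 + 23*(-4*√I) = -30009 - 92*√I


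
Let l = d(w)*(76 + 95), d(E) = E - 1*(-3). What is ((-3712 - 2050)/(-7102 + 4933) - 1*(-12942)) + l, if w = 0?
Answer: 29189657/2169 ≈ 13458.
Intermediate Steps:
d(E) = 3 + E (d(E) = E + 3 = 3 + E)
l = 513 (l = (3 + 0)*(76 + 95) = 3*171 = 513)
((-3712 - 2050)/(-7102 + 4933) - 1*(-12942)) + l = ((-3712 - 2050)/(-7102 + 4933) - 1*(-12942)) + 513 = (-5762/(-2169) + 12942) + 513 = (-5762*(-1/2169) + 12942) + 513 = (5762/2169 + 12942) + 513 = 28076960/2169 + 513 = 29189657/2169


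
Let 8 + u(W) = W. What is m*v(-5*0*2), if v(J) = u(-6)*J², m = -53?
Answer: 0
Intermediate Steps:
u(W) = -8 + W
v(J) = -14*J² (v(J) = (-8 - 6)*J² = -14*J²)
m*v(-5*0*2) = -(-742)*(-5*0*2)² = -(-742)*(0*2)² = -(-742)*0² = -(-742)*0 = -53*0 = 0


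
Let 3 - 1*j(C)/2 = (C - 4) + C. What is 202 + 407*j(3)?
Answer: 1016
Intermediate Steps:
j(C) = 14 - 4*C (j(C) = 6 - 2*((C - 4) + C) = 6 - 2*((-4 + C) + C) = 6 - 2*(-4 + 2*C) = 6 + (8 - 4*C) = 14 - 4*C)
202 + 407*j(3) = 202 + 407*(14 - 4*3) = 202 + 407*(14 - 12) = 202 + 407*2 = 202 + 814 = 1016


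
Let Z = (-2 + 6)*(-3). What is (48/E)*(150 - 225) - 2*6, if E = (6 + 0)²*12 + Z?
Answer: -144/7 ≈ -20.571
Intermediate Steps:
Z = -12 (Z = 4*(-3) = -12)
E = 420 (E = (6 + 0)²*12 - 12 = 6²*12 - 12 = 36*12 - 12 = 432 - 12 = 420)
(48/E)*(150 - 225) - 2*6 = (48/420)*(150 - 225) - 2*6 = (48*(1/420))*(-75) - 12 = (4/35)*(-75) - 12 = -60/7 - 12 = -144/7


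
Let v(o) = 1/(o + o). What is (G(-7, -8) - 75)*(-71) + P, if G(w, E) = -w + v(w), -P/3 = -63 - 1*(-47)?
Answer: 68335/14 ≈ 4881.1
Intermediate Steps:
v(o) = 1/(2*o)
P = 48 (P = -3*(-63 - 1*(-47)) = -3*(-63 + 47) = -3*(-16) = 48)
G(w, E) = 1/(2*w) - w (G(w, E) = -w + 1/(2*w) = 1/(2*w) - w)
(G(-7, -8) - 75)*(-71) + P = (((½)/(-7) - 1*(-7)) - 75)*(-71) + 48 = (((½)*(-⅐) + 7) - 75)*(-71) + 48 = ((-1/14 + 7) - 75)*(-71) + 48 = (97/14 - 75)*(-71) + 48 = -953/14*(-71) + 48 = 67663/14 + 48 = 68335/14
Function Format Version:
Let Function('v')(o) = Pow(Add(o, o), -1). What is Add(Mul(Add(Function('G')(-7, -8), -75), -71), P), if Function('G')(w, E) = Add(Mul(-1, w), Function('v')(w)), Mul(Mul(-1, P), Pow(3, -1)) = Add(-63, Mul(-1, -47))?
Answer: Rational(68335, 14) ≈ 4881.1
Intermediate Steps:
Function('v')(o) = Mul(Rational(1, 2), Pow(o, -1)) (Function('v')(o) = Pow(Mul(2, o), -1) = Mul(Rational(1, 2), Pow(o, -1)))
P = 48 (P = Mul(-3, Add(-63, Mul(-1, -47))) = Mul(-3, Add(-63, 47)) = Mul(-3, -16) = 48)
Function('G')(w, E) = Add(Mul(Rational(1, 2), Pow(w, -1)), Mul(-1, w)) (Function('G')(w, E) = Add(Mul(-1, w), Mul(Rational(1, 2), Pow(w, -1))) = Add(Mul(Rational(1, 2), Pow(w, -1)), Mul(-1, w)))
Add(Mul(Add(Function('G')(-7, -8), -75), -71), P) = Add(Mul(Add(Add(Mul(Rational(1, 2), Pow(-7, -1)), Mul(-1, -7)), -75), -71), 48) = Add(Mul(Add(Add(Mul(Rational(1, 2), Rational(-1, 7)), 7), -75), -71), 48) = Add(Mul(Add(Add(Rational(-1, 14), 7), -75), -71), 48) = Add(Mul(Add(Rational(97, 14), -75), -71), 48) = Add(Mul(Rational(-953, 14), -71), 48) = Add(Rational(67663, 14), 48) = Rational(68335, 14)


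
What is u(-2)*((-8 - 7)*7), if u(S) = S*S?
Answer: -420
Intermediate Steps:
u(S) = S**2
u(-2)*((-8 - 7)*7) = (-2)**2*((-8 - 7)*7) = 4*(-15*7) = 4*(-105) = -420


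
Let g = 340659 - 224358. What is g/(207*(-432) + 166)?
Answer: -116301/89258 ≈ -1.3030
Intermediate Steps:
g = 116301
g/(207*(-432) + 166) = 116301/(207*(-432) + 166) = 116301/(-89424 + 166) = 116301/(-89258) = 116301*(-1/89258) = -116301/89258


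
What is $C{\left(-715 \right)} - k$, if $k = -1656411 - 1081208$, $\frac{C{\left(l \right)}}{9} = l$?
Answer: $2731184$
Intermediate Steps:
$C{\left(l \right)} = 9 l$
$k = -2737619$ ($k = -1656411 - 1081208 = -2737619$)
$C{\left(-715 \right)} - k = 9 \left(-715\right) - -2737619 = -6435 + 2737619 = 2731184$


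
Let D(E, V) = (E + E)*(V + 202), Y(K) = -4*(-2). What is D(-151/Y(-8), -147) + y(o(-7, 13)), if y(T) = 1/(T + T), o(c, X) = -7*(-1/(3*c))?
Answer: -8311/4 ≈ -2077.8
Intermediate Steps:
Y(K) = 8
o(c, X) = 7/(3*c) (o(c, X) = -(-7)/(3*c) = 7/(3*c))
D(E, V) = 2*E*(202 + V) (D(E, V) = (2*E)*(202 + V) = 2*E*(202 + V))
y(T) = 1/(2*T)
D(-151/Y(-8), -147) + y(o(-7, 13)) = 2*(-151/8)*(202 - 147) + 1/(2*(((7/3)/(-7)))) = 2*(-151*1/8)*55 + 1/(2*(((7/3)*(-1/7)))) = 2*(-151/8)*55 + 1/(2*(-1/3)) = -8305/4 + (1/2)*(-3) = -8305/4 - 3/2 = -8311/4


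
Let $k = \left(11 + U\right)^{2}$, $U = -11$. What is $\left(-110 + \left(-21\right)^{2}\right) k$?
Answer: $0$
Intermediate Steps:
$k = 0$ ($k = \left(11 - 11\right)^{2} = 0^{2} = 0$)
$\left(-110 + \left(-21\right)^{2}\right) k = \left(-110 + \left(-21\right)^{2}\right) 0 = \left(-110 + 441\right) 0 = 331 \cdot 0 = 0$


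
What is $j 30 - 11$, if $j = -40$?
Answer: $-1211$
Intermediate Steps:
$j 30 - 11 = \left(-40\right) 30 - 11 = -1200 + \left(-15 + 4\right) = -1200 - 11 = -1211$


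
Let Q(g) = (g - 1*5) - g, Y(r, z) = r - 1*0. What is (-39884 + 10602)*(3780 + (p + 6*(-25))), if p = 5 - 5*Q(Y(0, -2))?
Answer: -107172120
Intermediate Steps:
Y(r, z) = r (Y(r, z) = r + 0 = r)
Q(g) = -5 (Q(g) = (g - 5) - g = (-5 + g) - g = -5)
p = 30 (p = 5 - 5*(-5) = 5 + 25 = 30)
(-39884 + 10602)*(3780 + (p + 6*(-25))) = (-39884 + 10602)*(3780 + (30 + 6*(-25))) = -29282*(3780 + (30 - 150)) = -29282*(3780 - 120) = -29282*3660 = -107172120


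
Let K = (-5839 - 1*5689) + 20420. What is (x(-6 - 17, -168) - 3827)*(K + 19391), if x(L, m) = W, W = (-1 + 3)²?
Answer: -108125909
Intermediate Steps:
W = 4 (W = 2² = 4)
x(L, m) = 4
K = 8892 (K = (-5839 - 5689) + 20420 = -11528 + 20420 = 8892)
(x(-6 - 17, -168) - 3827)*(K + 19391) = (4 - 3827)*(8892 + 19391) = -3823*28283 = -108125909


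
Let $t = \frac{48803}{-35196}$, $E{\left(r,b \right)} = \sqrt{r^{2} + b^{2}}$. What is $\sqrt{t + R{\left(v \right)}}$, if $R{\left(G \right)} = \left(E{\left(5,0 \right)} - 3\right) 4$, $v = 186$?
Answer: $\frac{\sqrt{2048099235}}{17598} \approx 2.5717$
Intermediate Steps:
$E{\left(r,b \right)} = \sqrt{b^{2} + r^{2}}$
$t = - \frac{48803}{35196}$ ($t = 48803 \left(- \frac{1}{35196}\right) = - \frac{48803}{35196} \approx -1.3866$)
$R{\left(G \right)} = 8$ ($R{\left(G \right)} = \left(\sqrt{0^{2} + 5^{2}} - 3\right) 4 = \left(\sqrt{0 + 25} - 3\right) 4 = \left(\sqrt{25} - 3\right) 4 = \left(5 - 3\right) 4 = 2 \cdot 4 = 8$)
$\sqrt{t + R{\left(v \right)}} = \sqrt{- \frac{48803}{35196} + 8} = \sqrt{\frac{232765}{35196}} = \frac{\sqrt{2048099235}}{17598}$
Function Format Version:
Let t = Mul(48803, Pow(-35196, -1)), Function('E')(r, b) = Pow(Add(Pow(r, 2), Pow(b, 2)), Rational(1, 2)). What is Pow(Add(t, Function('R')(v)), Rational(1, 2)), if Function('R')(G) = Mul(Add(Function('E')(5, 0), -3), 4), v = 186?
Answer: Mul(Rational(1, 17598), Pow(2048099235, Rational(1, 2))) ≈ 2.5717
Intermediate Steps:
Function('E')(r, b) = Pow(Add(Pow(b, 2), Pow(r, 2)), Rational(1, 2))
t = Rational(-48803, 35196) (t = Mul(48803, Rational(-1, 35196)) = Rational(-48803, 35196) ≈ -1.3866)
Function('R')(G) = 8 (Function('R')(G) = Mul(Add(Pow(Add(Pow(0, 2), Pow(5, 2)), Rational(1, 2)), -3), 4) = Mul(Add(Pow(Add(0, 25), Rational(1, 2)), -3), 4) = Mul(Add(Pow(25, Rational(1, 2)), -3), 4) = Mul(Add(5, -3), 4) = Mul(2, 4) = 8)
Pow(Add(t, Function('R')(v)), Rational(1, 2)) = Pow(Add(Rational(-48803, 35196), 8), Rational(1, 2)) = Pow(Rational(232765, 35196), Rational(1, 2)) = Mul(Rational(1, 17598), Pow(2048099235, Rational(1, 2)))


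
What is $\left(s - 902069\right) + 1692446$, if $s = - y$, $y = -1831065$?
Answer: $2621442$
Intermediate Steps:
$s = 1831065$ ($s = \left(-1\right) \left(-1831065\right) = 1831065$)
$\left(s - 902069\right) + 1692446 = \left(1831065 - 902069\right) + 1692446 = 928996 + 1692446 = 2621442$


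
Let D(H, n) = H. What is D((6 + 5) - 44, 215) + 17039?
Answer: 17006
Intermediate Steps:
D((6 + 5) - 44, 215) + 17039 = ((6 + 5) - 44) + 17039 = (11 - 44) + 17039 = -33 + 17039 = 17006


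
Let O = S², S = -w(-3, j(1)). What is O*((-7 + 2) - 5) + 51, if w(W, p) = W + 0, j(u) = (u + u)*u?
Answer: -39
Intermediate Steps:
j(u) = 2*u² (j(u) = (2*u)*u = 2*u²)
w(W, p) = W
S = 3 (S = -1*(-3) = 3)
O = 9 (O = 3² = 9)
O*((-7 + 2) - 5) + 51 = 9*((-7 + 2) - 5) + 51 = 9*(-5 - 5) + 51 = 9*(-10) + 51 = -90 + 51 = -39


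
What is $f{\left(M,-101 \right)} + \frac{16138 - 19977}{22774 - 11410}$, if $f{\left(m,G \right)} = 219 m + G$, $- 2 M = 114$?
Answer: $- \frac{143008415}{11364} \approx -12584.0$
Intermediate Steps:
$M = -57$ ($M = \left(- \frac{1}{2}\right) 114 = -57$)
$f{\left(m,G \right)} = G + 219 m$
$f{\left(M,-101 \right)} + \frac{16138 - 19977}{22774 - 11410} = \left(-101 + 219 \left(-57\right)\right) + \frac{16138 - 19977}{22774 - 11410} = \left(-101 - 12483\right) - \frac{3839}{11364} = -12584 - \frac{3839}{11364} = - \frac{143008415}{11364}$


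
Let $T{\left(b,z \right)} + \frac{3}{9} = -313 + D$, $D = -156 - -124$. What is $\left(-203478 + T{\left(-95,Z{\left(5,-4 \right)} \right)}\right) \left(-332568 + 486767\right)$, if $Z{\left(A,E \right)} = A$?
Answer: $- \frac{94288062530}{3} \approx -3.1429 \cdot 10^{10}$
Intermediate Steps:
$D = -32$ ($D = -156 + 124 = -32$)
$T{\left(b,z \right)} = - \frac{1036}{3}$ ($T{\left(b,z \right)} = - \frac{1}{3} - 345 = - \frac{1036}{3}$)
$\left(-203478 + T{\left(-95,Z{\left(5,-4 \right)} \right)}\right) \left(-332568 + 486767\right) = \left(-203478 - \frac{1036}{3}\right) \left(-332568 + 486767\right) = \left(- \frac{611470}{3}\right) 154199 = - \frac{94288062530}{3}$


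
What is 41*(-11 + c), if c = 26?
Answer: 615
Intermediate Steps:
41*(-11 + c) = 41*(-11 + 26) = 41*15 = 615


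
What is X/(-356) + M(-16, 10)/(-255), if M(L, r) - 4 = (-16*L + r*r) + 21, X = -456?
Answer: -1613/7565 ≈ -0.21322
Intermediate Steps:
M(L, r) = 25 + r**2 - 16*L (M(L, r) = 4 + ((-16*L + r*r) + 21) = 4 + ((-16*L + r**2) + 21) = 4 + ((r**2 - 16*L) + 21) = 4 + (21 + r**2 - 16*L) = 25 + r**2 - 16*L)
X/(-356) + M(-16, 10)/(-255) = -456/(-356) + (25 + 10**2 - 16*(-16))/(-255) = -456*(-1/356) + (25 + 100 + 256)*(-1/255) = 114/89 + 381*(-1/255) = 114/89 - 127/85 = -1613/7565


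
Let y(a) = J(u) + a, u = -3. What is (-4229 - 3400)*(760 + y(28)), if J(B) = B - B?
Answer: -6011652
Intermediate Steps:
J(B) = 0
y(a) = a (y(a) = 0 + a = a)
(-4229 - 3400)*(760 + y(28)) = (-4229 - 3400)*(760 + 28) = -7629*788 = -6011652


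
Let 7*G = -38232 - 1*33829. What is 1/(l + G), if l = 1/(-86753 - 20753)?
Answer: -107506/1106712839 ≈ -9.7140e-5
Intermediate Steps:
G = -72061/7 (G = (-38232 - 1*33829)/7 = (-38232 - 33829)/7 = (⅐)*(-72061) = -72061/7 ≈ -10294.)
l = -1/107506 (l = 1/(-107506) = -1/107506 ≈ -9.3018e-6)
1/(l + G) = 1/(-1/107506 - 72061/7) = 1/(-1106712839/107506) = -107506/1106712839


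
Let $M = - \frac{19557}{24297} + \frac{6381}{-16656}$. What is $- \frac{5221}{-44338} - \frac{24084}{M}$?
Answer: $\frac{16005411410133499}{789512888206} \approx 20273.0$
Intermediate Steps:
$M = - \frac{53420061}{44965648}$ ($M = \left(-19557\right) \frac{1}{24297} + 6381 \left(- \frac{1}{16656}\right) = - \frac{6519}{8099} - \frac{2127}{5552} = - \frac{53420061}{44965648} \approx -1.188$)
$- \frac{5221}{-44338} - \frac{24084}{M} = - \frac{5221}{-44338} - \frac{24084}{- \frac{53420061}{44965648}} = \left(-5221\right) \left(- \frac{1}{44338}\right) - - \frac{360984222144}{17806687} = \frac{5221}{44338} + \frac{360984222144}{17806687} = \frac{16005411410133499}{789512888206}$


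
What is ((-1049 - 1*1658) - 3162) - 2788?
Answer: -8657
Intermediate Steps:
((-1049 - 1*1658) - 3162) - 2788 = ((-1049 - 1658) - 3162) - 2788 = (-2707 - 3162) - 2788 = -5869 - 2788 = -8657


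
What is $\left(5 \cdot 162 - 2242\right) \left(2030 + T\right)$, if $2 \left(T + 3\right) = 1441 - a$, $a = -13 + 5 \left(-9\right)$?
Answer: $-3975948$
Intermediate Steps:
$a = -58$ ($a = -13 - 45 = -58$)
$T = \frac{1493}{2}$ ($T = -3 + \frac{1441 - -58}{2} = -3 + \frac{1441 + 58}{2} = -3 + \frac{1}{2} \cdot 1499 = -3 + \frac{1499}{2} = \frac{1493}{2} \approx 746.5$)
$\left(5 \cdot 162 - 2242\right) \left(2030 + T\right) = \left(5 \cdot 162 - 2242\right) \left(2030 + \frac{1493}{2}\right) = \left(810 - 2242\right) \frac{5553}{2} = \left(-1432\right) \frac{5553}{2} = -3975948$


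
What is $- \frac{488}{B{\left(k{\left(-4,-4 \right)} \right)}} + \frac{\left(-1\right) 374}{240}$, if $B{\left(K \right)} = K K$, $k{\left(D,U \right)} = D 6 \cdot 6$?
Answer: $- \frac{20501}{12960} \approx -1.5819$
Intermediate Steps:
$k{\left(D,U \right)} = 36 D$ ($k{\left(D,U \right)} = 6 D 6 = 36 D$)
$B{\left(K \right)} = K^{2}$
$- \frac{488}{B{\left(k{\left(-4,-4 \right)} \right)}} + \frac{\left(-1\right) 374}{240} = - \frac{488}{\left(36 \left(-4\right)\right)^{2}} + \frac{\left(-1\right) 374}{240} = - \frac{488}{\left(-144\right)^{2}} - \frac{187}{120} = - \frac{488}{20736} - \frac{187}{120} = \left(-488\right) \frac{1}{20736} - \frac{187}{120} = - \frac{61}{2592} - \frac{187}{120} = - \frac{20501}{12960}$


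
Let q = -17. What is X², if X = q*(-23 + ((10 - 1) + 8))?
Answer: 10404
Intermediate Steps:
X = 102 (X = -17*(-23 + ((10 - 1) + 8)) = -17*(-23 + (9 + 8)) = -17*(-23 + 17) = -17*(-6) = 102)
X² = 102² = 10404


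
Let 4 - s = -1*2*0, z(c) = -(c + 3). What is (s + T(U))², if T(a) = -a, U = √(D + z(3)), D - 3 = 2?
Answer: (4 - I)² ≈ 15.0 - 8.0*I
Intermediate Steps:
D = 5 (D = 3 + 2 = 5)
z(c) = -3 - c (z(c) = -(3 + c) = -3 - c)
U = I (U = √(5 + (-3 - 1*3)) = √(5 + (-3 - 3)) = √(5 - 6) = √(-1) = I ≈ 1.0*I)
s = 4 (s = 4 - (-1*2)*0 = 4 - (-2)*0 = 4 - 1*0 = 4 + 0 = 4)
(s + T(U))² = (4 - I)²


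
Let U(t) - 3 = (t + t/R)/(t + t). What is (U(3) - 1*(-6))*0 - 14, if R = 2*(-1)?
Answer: -14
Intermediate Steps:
R = -2
U(t) = 13/4 (U(t) = 3 + (t + t/(-2))/(t + t) = 3 + (t + t*(-½))/((2*t)) = 3 + (t - t/2)*(1/(2*t)) = 3 + (t/2)*(1/(2*t)) = 3 + ¼ = 13/4)
(U(3) - 1*(-6))*0 - 14 = (13/4 - 1*(-6))*0 - 14 = (13/4 + 6)*0 - 14 = (37/4)*0 - 14 = 0 - 14 = -14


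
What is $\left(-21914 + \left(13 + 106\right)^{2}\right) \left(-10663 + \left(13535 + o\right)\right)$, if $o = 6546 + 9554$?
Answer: $-147089916$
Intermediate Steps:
$o = 16100$
$\left(-21914 + \left(13 + 106\right)^{2}\right) \left(-10663 + \left(13535 + o\right)\right) = \left(-21914 + \left(13 + 106\right)^{2}\right) \left(-10663 + \left(13535 + 16100\right)\right) = \left(-21914 + 119^{2}\right) \left(-10663 + 29635\right) = \left(-21914 + 14161\right) 18972 = \left(-7753\right) 18972 = -147089916$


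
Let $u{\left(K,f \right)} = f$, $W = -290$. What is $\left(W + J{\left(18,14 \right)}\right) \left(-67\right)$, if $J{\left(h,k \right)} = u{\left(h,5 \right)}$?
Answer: $19095$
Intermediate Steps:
$J{\left(h,k \right)} = 5$
$\left(W + J{\left(18,14 \right)}\right) \left(-67\right) = \left(-290 + 5\right) \left(-67\right) = \left(-285\right) \left(-67\right) = 19095$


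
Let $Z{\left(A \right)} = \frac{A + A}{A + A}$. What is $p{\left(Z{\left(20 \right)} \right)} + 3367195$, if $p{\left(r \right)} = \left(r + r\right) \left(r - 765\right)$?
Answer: $3365667$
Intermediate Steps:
$Z{\left(A \right)} = 1$ ($Z{\left(A \right)} = \frac{2 A}{2 A} = 2 A \frac{1}{2 A} = 1$)
$p{\left(r \right)} = 2 r \left(-765 + r\right)$
$p{\left(Z{\left(20 \right)} \right)} + 3367195 = 2 \cdot 1 \left(-765 + 1\right) + 3367195 = 2 \cdot 1 \left(-764\right) + 3367195 = -1528 + 3367195 = 3365667$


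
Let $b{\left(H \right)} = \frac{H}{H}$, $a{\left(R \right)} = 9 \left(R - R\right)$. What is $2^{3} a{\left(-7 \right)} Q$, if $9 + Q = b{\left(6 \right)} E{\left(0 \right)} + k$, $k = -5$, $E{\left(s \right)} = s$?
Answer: $0$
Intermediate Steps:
$a{\left(R \right)} = 0$ ($a{\left(R \right)} = 9 \cdot 0 = 0$)
$b{\left(H \right)} = 1$
$Q = -14$ ($Q = -9 + \left(1 \cdot 0 - 5\right) = -9 + \left(0 - 5\right) = -9 - 5 = -14$)
$2^{3} a{\left(-7 \right)} Q = 2^{3} \cdot 0 \left(-14\right) = 8 \cdot 0 \left(-14\right) = 0 \left(-14\right) = 0$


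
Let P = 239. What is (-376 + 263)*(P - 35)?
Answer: -23052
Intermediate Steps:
(-376 + 263)*(P - 35) = (-376 + 263)*(239 - 35) = -113*204 = -23052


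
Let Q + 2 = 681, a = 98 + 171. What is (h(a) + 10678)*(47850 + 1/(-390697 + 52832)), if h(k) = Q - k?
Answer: 16296174970992/30715 ≈ 5.3056e+8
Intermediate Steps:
a = 269
Q = 679 (Q = -2 + 681 = 679)
h(k) = 679 - k
(h(a) + 10678)*(47850 + 1/(-390697 + 52832)) = ((679 - 1*269) + 10678)*(47850 + 1/(-390697 + 52832)) = ((679 - 269) + 10678)*(47850 + 1/(-337865)) = (410 + 10678)*(47850 - 1/337865) = 11088*(16166840249/337865) = 16296174970992/30715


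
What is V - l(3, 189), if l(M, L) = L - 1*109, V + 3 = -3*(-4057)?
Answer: 12088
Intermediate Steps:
V = 12168 (V = -3 - 3*(-4057) = -3 + 12171 = 12168)
l(M, L) = -109 + L (l(M, L) = L - 109 = -109 + L)
V - l(3, 189) = 12168 - (-109 + 189) = 12168 - 1*80 = 12168 - 80 = 12088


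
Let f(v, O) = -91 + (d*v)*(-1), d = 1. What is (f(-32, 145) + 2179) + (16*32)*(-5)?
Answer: -440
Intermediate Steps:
f(v, O) = -91 - v (f(v, O) = -91 + (1*v)*(-1) = -91 + v*(-1) = -91 - v)
(f(-32, 145) + 2179) + (16*32)*(-5) = ((-91 - 1*(-32)) + 2179) + (16*32)*(-5) = ((-91 + 32) + 2179) + 512*(-5) = (-59 + 2179) - 2560 = 2120 - 2560 = -440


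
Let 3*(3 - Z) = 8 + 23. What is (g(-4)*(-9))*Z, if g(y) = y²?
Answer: 1056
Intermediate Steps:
Z = -22/3 (Z = 3 - (8 + 23)/3 = 3 - ⅓*31 = 3 - 31/3 = -22/3 ≈ -7.3333)
(g(-4)*(-9))*Z = ((-4)²*(-9))*(-22/3) = (16*(-9))*(-22/3) = -144*(-22/3) = 1056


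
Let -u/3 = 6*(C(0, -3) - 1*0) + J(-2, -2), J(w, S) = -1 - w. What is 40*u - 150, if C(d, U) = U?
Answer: 1890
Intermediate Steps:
u = 51 (u = -3*(6*(-3 - 1*0) + (-1 - 1*(-2))) = -3*(6*(-3 + 0) + (-1 + 2)) = -3*(6*(-3) + 1) = -3*(-18 + 1) = -3*(-17) = 51)
40*u - 150 = 40*51 - 150 = 2040 - 150 = 1890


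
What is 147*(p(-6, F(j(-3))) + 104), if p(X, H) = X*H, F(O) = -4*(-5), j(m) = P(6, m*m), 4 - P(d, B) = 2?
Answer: -2352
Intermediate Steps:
P(d, B) = 2 (P(d, B) = 4 - 1*2 = 4 - 2 = 2)
j(m) = 2
F(O) = 20
p(X, H) = H*X
147*(p(-6, F(j(-3))) + 104) = 147*(20*(-6) + 104) = 147*(-120 + 104) = 147*(-16) = -2352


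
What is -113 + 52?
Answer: -61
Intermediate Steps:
-113 + 52 = -61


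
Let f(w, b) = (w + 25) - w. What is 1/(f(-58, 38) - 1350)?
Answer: -1/1325 ≈ -0.00075472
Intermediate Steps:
f(w, b) = 25 (f(w, b) = (25 + w) - w = 25)
1/(f(-58, 38) - 1350) = 1/(25 - 1350) = 1/(-1325) = -1/1325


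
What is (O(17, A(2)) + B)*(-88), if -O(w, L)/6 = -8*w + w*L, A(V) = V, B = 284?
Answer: -78848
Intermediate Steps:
O(w, L) = 48*w - 6*L*w (O(w, L) = -6*(-8*w + w*L) = -6*(-8*w + L*w) = 48*w - 6*L*w)
(O(17, A(2)) + B)*(-88) = (6*17*(8 - 1*2) + 284)*(-88) = (6*17*(8 - 2) + 284)*(-88) = (6*17*6 + 284)*(-88) = (612 + 284)*(-88) = 896*(-88) = -78848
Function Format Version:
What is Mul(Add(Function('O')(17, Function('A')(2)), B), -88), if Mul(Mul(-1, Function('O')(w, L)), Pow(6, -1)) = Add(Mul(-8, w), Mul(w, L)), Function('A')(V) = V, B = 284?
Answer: -78848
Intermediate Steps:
Function('O')(w, L) = Add(Mul(48, w), Mul(-6, L, w)) (Function('O')(w, L) = Mul(-6, Add(Mul(-8, w), Mul(w, L))) = Mul(-6, Add(Mul(-8, w), Mul(L, w))) = Add(Mul(48, w), Mul(-6, L, w)))
Mul(Add(Function('O')(17, Function('A')(2)), B), -88) = Mul(Add(Mul(6, 17, Add(8, Mul(-1, 2))), 284), -88) = Mul(Add(Mul(6, 17, Add(8, -2)), 284), -88) = Mul(Add(Mul(6, 17, 6), 284), -88) = Mul(Add(612, 284), -88) = Mul(896, -88) = -78848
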